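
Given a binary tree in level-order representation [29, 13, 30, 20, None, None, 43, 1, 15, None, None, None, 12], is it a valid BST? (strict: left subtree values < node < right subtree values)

Level-order array: [29, 13, 30, 20, None, None, 43, 1, 15, None, None, None, 12]
Validate using subtree bounds (lo, hi): at each node, require lo < value < hi,
then recurse left with hi=value and right with lo=value.
Preorder trace (stopping at first violation):
  at node 29 with bounds (-inf, +inf): OK
  at node 13 with bounds (-inf, 29): OK
  at node 20 with bounds (-inf, 13): VIOLATION
Node 20 violates its bound: not (-inf < 20 < 13).
Result: Not a valid BST


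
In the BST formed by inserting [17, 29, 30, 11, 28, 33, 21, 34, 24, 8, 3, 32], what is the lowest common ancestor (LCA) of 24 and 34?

Tree insertion order: [17, 29, 30, 11, 28, 33, 21, 34, 24, 8, 3, 32]
Tree (level-order array): [17, 11, 29, 8, None, 28, 30, 3, None, 21, None, None, 33, None, None, None, 24, 32, 34]
In a BST, the LCA of p=24, q=34 is the first node v on the
root-to-leaf path with p <= v <= q (go left if both < v, right if both > v).
Walk from root:
  at 17: both 24 and 34 > 17, go right
  at 29: 24 <= 29 <= 34, this is the LCA
LCA = 29


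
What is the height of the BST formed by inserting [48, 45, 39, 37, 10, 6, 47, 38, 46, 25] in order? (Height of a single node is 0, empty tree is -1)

Insertion order: [48, 45, 39, 37, 10, 6, 47, 38, 46, 25]
Tree (level-order array): [48, 45, None, 39, 47, 37, None, 46, None, 10, 38, None, None, 6, 25]
Compute height bottom-up (empty subtree = -1):
  height(6) = 1 + max(-1, -1) = 0
  height(25) = 1 + max(-1, -1) = 0
  height(10) = 1 + max(0, 0) = 1
  height(38) = 1 + max(-1, -1) = 0
  height(37) = 1 + max(1, 0) = 2
  height(39) = 1 + max(2, -1) = 3
  height(46) = 1 + max(-1, -1) = 0
  height(47) = 1 + max(0, -1) = 1
  height(45) = 1 + max(3, 1) = 4
  height(48) = 1 + max(4, -1) = 5
Height = 5


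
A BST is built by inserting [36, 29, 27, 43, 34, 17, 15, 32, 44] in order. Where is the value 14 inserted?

Starting tree (level order): [36, 29, 43, 27, 34, None, 44, 17, None, 32, None, None, None, 15]
Insertion path: 36 -> 29 -> 27 -> 17 -> 15
Result: insert 14 as left child of 15
Final tree (level order): [36, 29, 43, 27, 34, None, 44, 17, None, 32, None, None, None, 15, None, None, None, 14]


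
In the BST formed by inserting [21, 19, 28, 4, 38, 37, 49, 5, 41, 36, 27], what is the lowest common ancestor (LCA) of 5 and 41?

Tree insertion order: [21, 19, 28, 4, 38, 37, 49, 5, 41, 36, 27]
Tree (level-order array): [21, 19, 28, 4, None, 27, 38, None, 5, None, None, 37, 49, None, None, 36, None, 41]
In a BST, the LCA of p=5, q=41 is the first node v on the
root-to-leaf path with p <= v <= q (go left if both < v, right if both > v).
Walk from root:
  at 21: 5 <= 21 <= 41, this is the LCA
LCA = 21


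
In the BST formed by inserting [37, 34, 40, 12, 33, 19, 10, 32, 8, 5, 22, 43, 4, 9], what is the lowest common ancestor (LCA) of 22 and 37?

Tree insertion order: [37, 34, 40, 12, 33, 19, 10, 32, 8, 5, 22, 43, 4, 9]
Tree (level-order array): [37, 34, 40, 12, None, None, 43, 10, 33, None, None, 8, None, 19, None, 5, 9, None, 32, 4, None, None, None, 22]
In a BST, the LCA of p=22, q=37 is the first node v on the
root-to-leaf path with p <= v <= q (go left if both < v, right if both > v).
Walk from root:
  at 37: 22 <= 37 <= 37, this is the LCA
LCA = 37


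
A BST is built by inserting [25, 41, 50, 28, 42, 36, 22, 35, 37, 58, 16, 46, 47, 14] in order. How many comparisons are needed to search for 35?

Search path for 35: 25 -> 41 -> 28 -> 36 -> 35
Found: True
Comparisons: 5


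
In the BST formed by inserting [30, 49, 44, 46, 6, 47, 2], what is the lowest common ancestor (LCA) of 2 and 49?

Tree insertion order: [30, 49, 44, 46, 6, 47, 2]
Tree (level-order array): [30, 6, 49, 2, None, 44, None, None, None, None, 46, None, 47]
In a BST, the LCA of p=2, q=49 is the first node v on the
root-to-leaf path with p <= v <= q (go left if both < v, right if both > v).
Walk from root:
  at 30: 2 <= 30 <= 49, this is the LCA
LCA = 30


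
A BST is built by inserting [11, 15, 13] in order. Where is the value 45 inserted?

Starting tree (level order): [11, None, 15, 13]
Insertion path: 11 -> 15
Result: insert 45 as right child of 15
Final tree (level order): [11, None, 15, 13, 45]


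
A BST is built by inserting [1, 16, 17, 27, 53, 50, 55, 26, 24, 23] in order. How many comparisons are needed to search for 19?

Search path for 19: 1 -> 16 -> 17 -> 27 -> 26 -> 24 -> 23
Found: False
Comparisons: 7


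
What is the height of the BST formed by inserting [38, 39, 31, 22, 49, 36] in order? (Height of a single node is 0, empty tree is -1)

Insertion order: [38, 39, 31, 22, 49, 36]
Tree (level-order array): [38, 31, 39, 22, 36, None, 49]
Compute height bottom-up (empty subtree = -1):
  height(22) = 1 + max(-1, -1) = 0
  height(36) = 1 + max(-1, -1) = 0
  height(31) = 1 + max(0, 0) = 1
  height(49) = 1 + max(-1, -1) = 0
  height(39) = 1 + max(-1, 0) = 1
  height(38) = 1 + max(1, 1) = 2
Height = 2


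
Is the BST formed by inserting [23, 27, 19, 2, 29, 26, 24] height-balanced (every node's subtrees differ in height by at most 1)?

Tree (level-order array): [23, 19, 27, 2, None, 26, 29, None, None, 24]
Definition: a tree is height-balanced if, at every node, |h(left) - h(right)| <= 1 (empty subtree has height -1).
Bottom-up per-node check:
  node 2: h_left=-1, h_right=-1, diff=0 [OK], height=0
  node 19: h_left=0, h_right=-1, diff=1 [OK], height=1
  node 24: h_left=-1, h_right=-1, diff=0 [OK], height=0
  node 26: h_left=0, h_right=-1, diff=1 [OK], height=1
  node 29: h_left=-1, h_right=-1, diff=0 [OK], height=0
  node 27: h_left=1, h_right=0, diff=1 [OK], height=2
  node 23: h_left=1, h_right=2, diff=1 [OK], height=3
All nodes satisfy the balance condition.
Result: Balanced


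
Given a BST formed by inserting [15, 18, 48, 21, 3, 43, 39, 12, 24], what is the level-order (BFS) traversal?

Tree insertion order: [15, 18, 48, 21, 3, 43, 39, 12, 24]
Tree (level-order array): [15, 3, 18, None, 12, None, 48, None, None, 21, None, None, 43, 39, None, 24]
BFS from the root, enqueuing left then right child of each popped node:
  queue [15] -> pop 15, enqueue [3, 18], visited so far: [15]
  queue [3, 18] -> pop 3, enqueue [12], visited so far: [15, 3]
  queue [18, 12] -> pop 18, enqueue [48], visited so far: [15, 3, 18]
  queue [12, 48] -> pop 12, enqueue [none], visited so far: [15, 3, 18, 12]
  queue [48] -> pop 48, enqueue [21], visited so far: [15, 3, 18, 12, 48]
  queue [21] -> pop 21, enqueue [43], visited so far: [15, 3, 18, 12, 48, 21]
  queue [43] -> pop 43, enqueue [39], visited so far: [15, 3, 18, 12, 48, 21, 43]
  queue [39] -> pop 39, enqueue [24], visited so far: [15, 3, 18, 12, 48, 21, 43, 39]
  queue [24] -> pop 24, enqueue [none], visited so far: [15, 3, 18, 12, 48, 21, 43, 39, 24]
Result: [15, 3, 18, 12, 48, 21, 43, 39, 24]


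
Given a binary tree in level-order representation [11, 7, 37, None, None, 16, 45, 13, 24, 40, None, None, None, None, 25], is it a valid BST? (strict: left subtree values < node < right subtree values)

Level-order array: [11, 7, 37, None, None, 16, 45, 13, 24, 40, None, None, None, None, 25]
Validate using subtree bounds (lo, hi): at each node, require lo < value < hi,
then recurse left with hi=value and right with lo=value.
Preorder trace (stopping at first violation):
  at node 11 with bounds (-inf, +inf): OK
  at node 7 with bounds (-inf, 11): OK
  at node 37 with bounds (11, +inf): OK
  at node 16 with bounds (11, 37): OK
  at node 13 with bounds (11, 16): OK
  at node 24 with bounds (16, 37): OK
  at node 25 with bounds (24, 37): OK
  at node 45 with bounds (37, +inf): OK
  at node 40 with bounds (37, 45): OK
No violation found at any node.
Result: Valid BST


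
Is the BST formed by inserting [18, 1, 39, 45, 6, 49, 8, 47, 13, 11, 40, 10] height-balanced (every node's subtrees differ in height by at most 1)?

Tree (level-order array): [18, 1, 39, None, 6, None, 45, None, 8, 40, 49, None, 13, None, None, 47, None, 11, None, None, None, 10]
Definition: a tree is height-balanced if, at every node, |h(left) - h(right)| <= 1 (empty subtree has height -1).
Bottom-up per-node check:
  node 10: h_left=-1, h_right=-1, diff=0 [OK], height=0
  node 11: h_left=0, h_right=-1, diff=1 [OK], height=1
  node 13: h_left=1, h_right=-1, diff=2 [FAIL (|1--1|=2 > 1)], height=2
  node 8: h_left=-1, h_right=2, diff=3 [FAIL (|-1-2|=3 > 1)], height=3
  node 6: h_left=-1, h_right=3, diff=4 [FAIL (|-1-3|=4 > 1)], height=4
  node 1: h_left=-1, h_right=4, diff=5 [FAIL (|-1-4|=5 > 1)], height=5
  node 40: h_left=-1, h_right=-1, diff=0 [OK], height=0
  node 47: h_left=-1, h_right=-1, diff=0 [OK], height=0
  node 49: h_left=0, h_right=-1, diff=1 [OK], height=1
  node 45: h_left=0, h_right=1, diff=1 [OK], height=2
  node 39: h_left=-1, h_right=2, diff=3 [FAIL (|-1-2|=3 > 1)], height=3
  node 18: h_left=5, h_right=3, diff=2 [FAIL (|5-3|=2 > 1)], height=6
Node 13 violates the condition: |1 - -1| = 2 > 1.
Result: Not balanced


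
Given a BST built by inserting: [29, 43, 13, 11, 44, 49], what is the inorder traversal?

Tree insertion order: [29, 43, 13, 11, 44, 49]
Tree (level-order array): [29, 13, 43, 11, None, None, 44, None, None, None, 49]
Inorder traversal: [11, 13, 29, 43, 44, 49]


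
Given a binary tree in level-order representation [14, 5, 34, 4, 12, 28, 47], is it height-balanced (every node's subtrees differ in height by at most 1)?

Tree (level-order array): [14, 5, 34, 4, 12, 28, 47]
Definition: a tree is height-balanced if, at every node, |h(left) - h(right)| <= 1 (empty subtree has height -1).
Bottom-up per-node check:
  node 4: h_left=-1, h_right=-1, diff=0 [OK], height=0
  node 12: h_left=-1, h_right=-1, diff=0 [OK], height=0
  node 5: h_left=0, h_right=0, diff=0 [OK], height=1
  node 28: h_left=-1, h_right=-1, diff=0 [OK], height=0
  node 47: h_left=-1, h_right=-1, diff=0 [OK], height=0
  node 34: h_left=0, h_right=0, diff=0 [OK], height=1
  node 14: h_left=1, h_right=1, diff=0 [OK], height=2
All nodes satisfy the balance condition.
Result: Balanced


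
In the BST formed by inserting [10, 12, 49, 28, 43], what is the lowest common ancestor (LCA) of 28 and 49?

Tree insertion order: [10, 12, 49, 28, 43]
Tree (level-order array): [10, None, 12, None, 49, 28, None, None, 43]
In a BST, the LCA of p=28, q=49 is the first node v on the
root-to-leaf path with p <= v <= q (go left if both < v, right if both > v).
Walk from root:
  at 10: both 28 and 49 > 10, go right
  at 12: both 28 and 49 > 12, go right
  at 49: 28 <= 49 <= 49, this is the LCA
LCA = 49


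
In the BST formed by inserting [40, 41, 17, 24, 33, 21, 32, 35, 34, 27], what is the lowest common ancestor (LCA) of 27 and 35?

Tree insertion order: [40, 41, 17, 24, 33, 21, 32, 35, 34, 27]
Tree (level-order array): [40, 17, 41, None, 24, None, None, 21, 33, None, None, 32, 35, 27, None, 34]
In a BST, the LCA of p=27, q=35 is the first node v on the
root-to-leaf path with p <= v <= q (go left if both < v, right if both > v).
Walk from root:
  at 40: both 27 and 35 < 40, go left
  at 17: both 27 and 35 > 17, go right
  at 24: both 27 and 35 > 24, go right
  at 33: 27 <= 33 <= 35, this is the LCA
LCA = 33


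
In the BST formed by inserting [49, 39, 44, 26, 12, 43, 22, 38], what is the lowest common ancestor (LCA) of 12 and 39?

Tree insertion order: [49, 39, 44, 26, 12, 43, 22, 38]
Tree (level-order array): [49, 39, None, 26, 44, 12, 38, 43, None, None, 22]
In a BST, the LCA of p=12, q=39 is the first node v on the
root-to-leaf path with p <= v <= q (go left if both < v, right if both > v).
Walk from root:
  at 49: both 12 and 39 < 49, go left
  at 39: 12 <= 39 <= 39, this is the LCA
LCA = 39


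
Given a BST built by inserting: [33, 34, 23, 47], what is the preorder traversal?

Tree insertion order: [33, 34, 23, 47]
Tree (level-order array): [33, 23, 34, None, None, None, 47]
Preorder traversal: [33, 23, 34, 47]


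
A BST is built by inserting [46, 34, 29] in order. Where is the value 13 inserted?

Starting tree (level order): [46, 34, None, 29]
Insertion path: 46 -> 34 -> 29
Result: insert 13 as left child of 29
Final tree (level order): [46, 34, None, 29, None, 13]


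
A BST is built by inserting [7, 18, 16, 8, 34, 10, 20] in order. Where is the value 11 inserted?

Starting tree (level order): [7, None, 18, 16, 34, 8, None, 20, None, None, 10]
Insertion path: 7 -> 18 -> 16 -> 8 -> 10
Result: insert 11 as right child of 10
Final tree (level order): [7, None, 18, 16, 34, 8, None, 20, None, None, 10, None, None, None, 11]


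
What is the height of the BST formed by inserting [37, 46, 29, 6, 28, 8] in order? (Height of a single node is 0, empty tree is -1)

Insertion order: [37, 46, 29, 6, 28, 8]
Tree (level-order array): [37, 29, 46, 6, None, None, None, None, 28, 8]
Compute height bottom-up (empty subtree = -1):
  height(8) = 1 + max(-1, -1) = 0
  height(28) = 1 + max(0, -1) = 1
  height(6) = 1 + max(-1, 1) = 2
  height(29) = 1 + max(2, -1) = 3
  height(46) = 1 + max(-1, -1) = 0
  height(37) = 1 + max(3, 0) = 4
Height = 4


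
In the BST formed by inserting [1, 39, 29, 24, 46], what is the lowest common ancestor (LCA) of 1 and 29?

Tree insertion order: [1, 39, 29, 24, 46]
Tree (level-order array): [1, None, 39, 29, 46, 24]
In a BST, the LCA of p=1, q=29 is the first node v on the
root-to-leaf path with p <= v <= q (go left if both < v, right if both > v).
Walk from root:
  at 1: 1 <= 1 <= 29, this is the LCA
LCA = 1


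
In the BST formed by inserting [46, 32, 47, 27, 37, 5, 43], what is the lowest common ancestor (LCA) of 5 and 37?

Tree insertion order: [46, 32, 47, 27, 37, 5, 43]
Tree (level-order array): [46, 32, 47, 27, 37, None, None, 5, None, None, 43]
In a BST, the LCA of p=5, q=37 is the first node v on the
root-to-leaf path with p <= v <= q (go left if both < v, right if both > v).
Walk from root:
  at 46: both 5 and 37 < 46, go left
  at 32: 5 <= 32 <= 37, this is the LCA
LCA = 32


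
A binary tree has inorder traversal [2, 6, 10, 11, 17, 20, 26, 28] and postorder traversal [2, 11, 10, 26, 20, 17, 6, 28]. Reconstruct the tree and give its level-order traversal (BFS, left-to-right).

Inorder:   [2, 6, 10, 11, 17, 20, 26, 28]
Postorder: [2, 11, 10, 26, 20, 17, 6, 28]
Algorithm: postorder visits root last, so walk postorder right-to-left;
each value is the root of the current inorder slice — split it at that
value, recurse on the right subtree first, then the left.
Recursive splits:
  root=28; inorder splits into left=[2, 6, 10, 11, 17, 20, 26], right=[]
  root=6; inorder splits into left=[2], right=[10, 11, 17, 20, 26]
  root=17; inorder splits into left=[10, 11], right=[20, 26]
  root=20; inorder splits into left=[], right=[26]
  root=26; inorder splits into left=[], right=[]
  root=10; inorder splits into left=[], right=[11]
  root=11; inorder splits into left=[], right=[]
  root=2; inorder splits into left=[], right=[]
Reconstructed level-order: [28, 6, 2, 17, 10, 20, 11, 26]


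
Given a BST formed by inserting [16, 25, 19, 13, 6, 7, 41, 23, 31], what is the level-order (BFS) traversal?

Tree insertion order: [16, 25, 19, 13, 6, 7, 41, 23, 31]
Tree (level-order array): [16, 13, 25, 6, None, 19, 41, None, 7, None, 23, 31]
BFS from the root, enqueuing left then right child of each popped node:
  queue [16] -> pop 16, enqueue [13, 25], visited so far: [16]
  queue [13, 25] -> pop 13, enqueue [6], visited so far: [16, 13]
  queue [25, 6] -> pop 25, enqueue [19, 41], visited so far: [16, 13, 25]
  queue [6, 19, 41] -> pop 6, enqueue [7], visited so far: [16, 13, 25, 6]
  queue [19, 41, 7] -> pop 19, enqueue [23], visited so far: [16, 13, 25, 6, 19]
  queue [41, 7, 23] -> pop 41, enqueue [31], visited so far: [16, 13, 25, 6, 19, 41]
  queue [7, 23, 31] -> pop 7, enqueue [none], visited so far: [16, 13, 25, 6, 19, 41, 7]
  queue [23, 31] -> pop 23, enqueue [none], visited so far: [16, 13, 25, 6, 19, 41, 7, 23]
  queue [31] -> pop 31, enqueue [none], visited so far: [16, 13, 25, 6, 19, 41, 7, 23, 31]
Result: [16, 13, 25, 6, 19, 41, 7, 23, 31]


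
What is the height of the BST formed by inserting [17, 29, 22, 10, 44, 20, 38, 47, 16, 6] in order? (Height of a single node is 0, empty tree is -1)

Insertion order: [17, 29, 22, 10, 44, 20, 38, 47, 16, 6]
Tree (level-order array): [17, 10, 29, 6, 16, 22, 44, None, None, None, None, 20, None, 38, 47]
Compute height bottom-up (empty subtree = -1):
  height(6) = 1 + max(-1, -1) = 0
  height(16) = 1 + max(-1, -1) = 0
  height(10) = 1 + max(0, 0) = 1
  height(20) = 1 + max(-1, -1) = 0
  height(22) = 1 + max(0, -1) = 1
  height(38) = 1 + max(-1, -1) = 0
  height(47) = 1 + max(-1, -1) = 0
  height(44) = 1 + max(0, 0) = 1
  height(29) = 1 + max(1, 1) = 2
  height(17) = 1 + max(1, 2) = 3
Height = 3


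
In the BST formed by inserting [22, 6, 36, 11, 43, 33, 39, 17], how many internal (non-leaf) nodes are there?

Tree built from: [22, 6, 36, 11, 43, 33, 39, 17]
Tree (level-order array): [22, 6, 36, None, 11, 33, 43, None, 17, None, None, 39]
Rule: An internal node has at least one child.
Per-node child counts:
  node 22: 2 child(ren)
  node 6: 1 child(ren)
  node 11: 1 child(ren)
  node 17: 0 child(ren)
  node 36: 2 child(ren)
  node 33: 0 child(ren)
  node 43: 1 child(ren)
  node 39: 0 child(ren)
Matching nodes: [22, 6, 11, 36, 43]
Count of internal (non-leaf) nodes: 5


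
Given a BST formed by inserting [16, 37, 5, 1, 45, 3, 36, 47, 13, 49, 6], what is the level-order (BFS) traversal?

Tree insertion order: [16, 37, 5, 1, 45, 3, 36, 47, 13, 49, 6]
Tree (level-order array): [16, 5, 37, 1, 13, 36, 45, None, 3, 6, None, None, None, None, 47, None, None, None, None, None, 49]
BFS from the root, enqueuing left then right child of each popped node:
  queue [16] -> pop 16, enqueue [5, 37], visited so far: [16]
  queue [5, 37] -> pop 5, enqueue [1, 13], visited so far: [16, 5]
  queue [37, 1, 13] -> pop 37, enqueue [36, 45], visited so far: [16, 5, 37]
  queue [1, 13, 36, 45] -> pop 1, enqueue [3], visited so far: [16, 5, 37, 1]
  queue [13, 36, 45, 3] -> pop 13, enqueue [6], visited so far: [16, 5, 37, 1, 13]
  queue [36, 45, 3, 6] -> pop 36, enqueue [none], visited so far: [16, 5, 37, 1, 13, 36]
  queue [45, 3, 6] -> pop 45, enqueue [47], visited so far: [16, 5, 37, 1, 13, 36, 45]
  queue [3, 6, 47] -> pop 3, enqueue [none], visited so far: [16, 5, 37, 1, 13, 36, 45, 3]
  queue [6, 47] -> pop 6, enqueue [none], visited so far: [16, 5, 37, 1, 13, 36, 45, 3, 6]
  queue [47] -> pop 47, enqueue [49], visited so far: [16, 5, 37, 1, 13, 36, 45, 3, 6, 47]
  queue [49] -> pop 49, enqueue [none], visited so far: [16, 5, 37, 1, 13, 36, 45, 3, 6, 47, 49]
Result: [16, 5, 37, 1, 13, 36, 45, 3, 6, 47, 49]


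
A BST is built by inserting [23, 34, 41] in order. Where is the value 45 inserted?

Starting tree (level order): [23, None, 34, None, 41]
Insertion path: 23 -> 34 -> 41
Result: insert 45 as right child of 41
Final tree (level order): [23, None, 34, None, 41, None, 45]


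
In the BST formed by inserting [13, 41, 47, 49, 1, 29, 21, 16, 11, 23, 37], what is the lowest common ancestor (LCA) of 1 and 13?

Tree insertion order: [13, 41, 47, 49, 1, 29, 21, 16, 11, 23, 37]
Tree (level-order array): [13, 1, 41, None, 11, 29, 47, None, None, 21, 37, None, 49, 16, 23]
In a BST, the LCA of p=1, q=13 is the first node v on the
root-to-leaf path with p <= v <= q (go left if both < v, right if both > v).
Walk from root:
  at 13: 1 <= 13 <= 13, this is the LCA
LCA = 13


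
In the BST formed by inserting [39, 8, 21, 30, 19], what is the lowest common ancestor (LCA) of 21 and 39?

Tree insertion order: [39, 8, 21, 30, 19]
Tree (level-order array): [39, 8, None, None, 21, 19, 30]
In a BST, the LCA of p=21, q=39 is the first node v on the
root-to-leaf path with p <= v <= q (go left if both < v, right if both > v).
Walk from root:
  at 39: 21 <= 39 <= 39, this is the LCA
LCA = 39


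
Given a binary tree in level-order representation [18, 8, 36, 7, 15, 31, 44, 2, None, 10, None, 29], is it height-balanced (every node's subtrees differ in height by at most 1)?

Tree (level-order array): [18, 8, 36, 7, 15, 31, 44, 2, None, 10, None, 29]
Definition: a tree is height-balanced if, at every node, |h(left) - h(right)| <= 1 (empty subtree has height -1).
Bottom-up per-node check:
  node 2: h_left=-1, h_right=-1, diff=0 [OK], height=0
  node 7: h_left=0, h_right=-1, diff=1 [OK], height=1
  node 10: h_left=-1, h_right=-1, diff=0 [OK], height=0
  node 15: h_left=0, h_right=-1, diff=1 [OK], height=1
  node 8: h_left=1, h_right=1, diff=0 [OK], height=2
  node 29: h_left=-1, h_right=-1, diff=0 [OK], height=0
  node 31: h_left=0, h_right=-1, diff=1 [OK], height=1
  node 44: h_left=-1, h_right=-1, diff=0 [OK], height=0
  node 36: h_left=1, h_right=0, diff=1 [OK], height=2
  node 18: h_left=2, h_right=2, diff=0 [OK], height=3
All nodes satisfy the balance condition.
Result: Balanced


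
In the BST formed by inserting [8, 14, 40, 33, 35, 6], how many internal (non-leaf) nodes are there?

Tree built from: [8, 14, 40, 33, 35, 6]
Tree (level-order array): [8, 6, 14, None, None, None, 40, 33, None, None, 35]
Rule: An internal node has at least one child.
Per-node child counts:
  node 8: 2 child(ren)
  node 6: 0 child(ren)
  node 14: 1 child(ren)
  node 40: 1 child(ren)
  node 33: 1 child(ren)
  node 35: 0 child(ren)
Matching nodes: [8, 14, 40, 33]
Count of internal (non-leaf) nodes: 4


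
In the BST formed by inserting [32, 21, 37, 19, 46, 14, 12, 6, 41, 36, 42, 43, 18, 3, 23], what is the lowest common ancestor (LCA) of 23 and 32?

Tree insertion order: [32, 21, 37, 19, 46, 14, 12, 6, 41, 36, 42, 43, 18, 3, 23]
Tree (level-order array): [32, 21, 37, 19, 23, 36, 46, 14, None, None, None, None, None, 41, None, 12, 18, None, 42, 6, None, None, None, None, 43, 3]
In a BST, the LCA of p=23, q=32 is the first node v on the
root-to-leaf path with p <= v <= q (go left if both < v, right if both > v).
Walk from root:
  at 32: 23 <= 32 <= 32, this is the LCA
LCA = 32


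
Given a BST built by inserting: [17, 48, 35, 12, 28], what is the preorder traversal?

Tree insertion order: [17, 48, 35, 12, 28]
Tree (level-order array): [17, 12, 48, None, None, 35, None, 28]
Preorder traversal: [17, 12, 48, 35, 28]


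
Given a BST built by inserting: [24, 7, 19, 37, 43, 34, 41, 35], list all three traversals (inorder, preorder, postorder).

Tree insertion order: [24, 7, 19, 37, 43, 34, 41, 35]
Tree (level-order array): [24, 7, 37, None, 19, 34, 43, None, None, None, 35, 41]
Inorder (L, root, R): [7, 19, 24, 34, 35, 37, 41, 43]
Preorder (root, L, R): [24, 7, 19, 37, 34, 35, 43, 41]
Postorder (L, R, root): [19, 7, 35, 34, 41, 43, 37, 24]


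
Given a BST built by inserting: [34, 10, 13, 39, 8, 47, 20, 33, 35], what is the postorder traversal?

Tree insertion order: [34, 10, 13, 39, 8, 47, 20, 33, 35]
Tree (level-order array): [34, 10, 39, 8, 13, 35, 47, None, None, None, 20, None, None, None, None, None, 33]
Postorder traversal: [8, 33, 20, 13, 10, 35, 47, 39, 34]


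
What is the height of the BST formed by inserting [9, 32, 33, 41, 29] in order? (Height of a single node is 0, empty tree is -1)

Insertion order: [9, 32, 33, 41, 29]
Tree (level-order array): [9, None, 32, 29, 33, None, None, None, 41]
Compute height bottom-up (empty subtree = -1):
  height(29) = 1 + max(-1, -1) = 0
  height(41) = 1 + max(-1, -1) = 0
  height(33) = 1 + max(-1, 0) = 1
  height(32) = 1 + max(0, 1) = 2
  height(9) = 1 + max(-1, 2) = 3
Height = 3


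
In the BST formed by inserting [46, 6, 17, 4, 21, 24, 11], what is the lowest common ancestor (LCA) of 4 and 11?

Tree insertion order: [46, 6, 17, 4, 21, 24, 11]
Tree (level-order array): [46, 6, None, 4, 17, None, None, 11, 21, None, None, None, 24]
In a BST, the LCA of p=4, q=11 is the first node v on the
root-to-leaf path with p <= v <= q (go left if both < v, right if both > v).
Walk from root:
  at 46: both 4 and 11 < 46, go left
  at 6: 4 <= 6 <= 11, this is the LCA
LCA = 6


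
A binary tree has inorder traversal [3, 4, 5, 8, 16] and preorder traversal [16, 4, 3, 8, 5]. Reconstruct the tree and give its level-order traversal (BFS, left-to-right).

Inorder:  [3, 4, 5, 8, 16]
Preorder: [16, 4, 3, 8, 5]
Algorithm: preorder visits root first, so consume preorder in order;
for each root, split the current inorder slice at that value into
left-subtree inorder and right-subtree inorder, then recurse.
Recursive splits:
  root=16; inorder splits into left=[3, 4, 5, 8], right=[]
  root=4; inorder splits into left=[3], right=[5, 8]
  root=3; inorder splits into left=[], right=[]
  root=8; inorder splits into left=[5], right=[]
  root=5; inorder splits into left=[], right=[]
Reconstructed level-order: [16, 4, 3, 8, 5]


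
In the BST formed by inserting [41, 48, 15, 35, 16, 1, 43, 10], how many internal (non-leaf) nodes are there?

Tree built from: [41, 48, 15, 35, 16, 1, 43, 10]
Tree (level-order array): [41, 15, 48, 1, 35, 43, None, None, 10, 16]
Rule: An internal node has at least one child.
Per-node child counts:
  node 41: 2 child(ren)
  node 15: 2 child(ren)
  node 1: 1 child(ren)
  node 10: 0 child(ren)
  node 35: 1 child(ren)
  node 16: 0 child(ren)
  node 48: 1 child(ren)
  node 43: 0 child(ren)
Matching nodes: [41, 15, 1, 35, 48]
Count of internal (non-leaf) nodes: 5


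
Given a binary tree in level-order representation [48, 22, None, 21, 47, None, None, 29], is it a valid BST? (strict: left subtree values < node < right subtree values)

Level-order array: [48, 22, None, 21, 47, None, None, 29]
Validate using subtree bounds (lo, hi): at each node, require lo < value < hi,
then recurse left with hi=value and right with lo=value.
Preorder trace (stopping at first violation):
  at node 48 with bounds (-inf, +inf): OK
  at node 22 with bounds (-inf, 48): OK
  at node 21 with bounds (-inf, 22): OK
  at node 47 with bounds (22, 48): OK
  at node 29 with bounds (22, 47): OK
No violation found at any node.
Result: Valid BST


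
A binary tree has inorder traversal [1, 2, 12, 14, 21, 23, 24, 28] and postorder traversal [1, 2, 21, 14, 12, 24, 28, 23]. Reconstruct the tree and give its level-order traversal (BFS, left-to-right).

Inorder:   [1, 2, 12, 14, 21, 23, 24, 28]
Postorder: [1, 2, 21, 14, 12, 24, 28, 23]
Algorithm: postorder visits root last, so walk postorder right-to-left;
each value is the root of the current inorder slice — split it at that
value, recurse on the right subtree first, then the left.
Recursive splits:
  root=23; inorder splits into left=[1, 2, 12, 14, 21], right=[24, 28]
  root=28; inorder splits into left=[24], right=[]
  root=24; inorder splits into left=[], right=[]
  root=12; inorder splits into left=[1, 2], right=[14, 21]
  root=14; inorder splits into left=[], right=[21]
  root=21; inorder splits into left=[], right=[]
  root=2; inorder splits into left=[1], right=[]
  root=1; inorder splits into left=[], right=[]
Reconstructed level-order: [23, 12, 28, 2, 14, 24, 1, 21]


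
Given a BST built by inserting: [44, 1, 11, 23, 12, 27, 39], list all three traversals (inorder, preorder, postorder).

Tree insertion order: [44, 1, 11, 23, 12, 27, 39]
Tree (level-order array): [44, 1, None, None, 11, None, 23, 12, 27, None, None, None, 39]
Inorder (L, root, R): [1, 11, 12, 23, 27, 39, 44]
Preorder (root, L, R): [44, 1, 11, 23, 12, 27, 39]
Postorder (L, R, root): [12, 39, 27, 23, 11, 1, 44]


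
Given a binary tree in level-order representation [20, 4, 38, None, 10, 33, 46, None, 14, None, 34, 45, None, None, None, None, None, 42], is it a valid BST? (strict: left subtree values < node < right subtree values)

Level-order array: [20, 4, 38, None, 10, 33, 46, None, 14, None, 34, 45, None, None, None, None, None, 42]
Validate using subtree bounds (lo, hi): at each node, require lo < value < hi,
then recurse left with hi=value and right with lo=value.
Preorder trace (stopping at first violation):
  at node 20 with bounds (-inf, +inf): OK
  at node 4 with bounds (-inf, 20): OK
  at node 10 with bounds (4, 20): OK
  at node 14 with bounds (10, 20): OK
  at node 38 with bounds (20, +inf): OK
  at node 33 with bounds (20, 38): OK
  at node 34 with bounds (33, 38): OK
  at node 46 with bounds (38, +inf): OK
  at node 45 with bounds (38, 46): OK
  at node 42 with bounds (38, 45): OK
No violation found at any node.
Result: Valid BST


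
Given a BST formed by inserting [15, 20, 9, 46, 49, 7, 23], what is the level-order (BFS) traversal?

Tree insertion order: [15, 20, 9, 46, 49, 7, 23]
Tree (level-order array): [15, 9, 20, 7, None, None, 46, None, None, 23, 49]
BFS from the root, enqueuing left then right child of each popped node:
  queue [15] -> pop 15, enqueue [9, 20], visited so far: [15]
  queue [9, 20] -> pop 9, enqueue [7], visited so far: [15, 9]
  queue [20, 7] -> pop 20, enqueue [46], visited so far: [15, 9, 20]
  queue [7, 46] -> pop 7, enqueue [none], visited so far: [15, 9, 20, 7]
  queue [46] -> pop 46, enqueue [23, 49], visited so far: [15, 9, 20, 7, 46]
  queue [23, 49] -> pop 23, enqueue [none], visited so far: [15, 9, 20, 7, 46, 23]
  queue [49] -> pop 49, enqueue [none], visited so far: [15, 9, 20, 7, 46, 23, 49]
Result: [15, 9, 20, 7, 46, 23, 49]


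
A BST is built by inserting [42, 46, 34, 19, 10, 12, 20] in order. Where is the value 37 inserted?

Starting tree (level order): [42, 34, 46, 19, None, None, None, 10, 20, None, 12]
Insertion path: 42 -> 34
Result: insert 37 as right child of 34
Final tree (level order): [42, 34, 46, 19, 37, None, None, 10, 20, None, None, None, 12]


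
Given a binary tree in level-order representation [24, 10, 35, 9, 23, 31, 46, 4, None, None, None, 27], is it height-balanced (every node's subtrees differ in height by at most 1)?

Tree (level-order array): [24, 10, 35, 9, 23, 31, 46, 4, None, None, None, 27]
Definition: a tree is height-balanced if, at every node, |h(left) - h(right)| <= 1 (empty subtree has height -1).
Bottom-up per-node check:
  node 4: h_left=-1, h_right=-1, diff=0 [OK], height=0
  node 9: h_left=0, h_right=-1, diff=1 [OK], height=1
  node 23: h_left=-1, h_right=-1, diff=0 [OK], height=0
  node 10: h_left=1, h_right=0, diff=1 [OK], height=2
  node 27: h_left=-1, h_right=-1, diff=0 [OK], height=0
  node 31: h_left=0, h_right=-1, diff=1 [OK], height=1
  node 46: h_left=-1, h_right=-1, diff=0 [OK], height=0
  node 35: h_left=1, h_right=0, diff=1 [OK], height=2
  node 24: h_left=2, h_right=2, diff=0 [OK], height=3
All nodes satisfy the balance condition.
Result: Balanced


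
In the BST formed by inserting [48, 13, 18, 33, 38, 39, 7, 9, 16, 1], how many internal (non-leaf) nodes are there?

Tree built from: [48, 13, 18, 33, 38, 39, 7, 9, 16, 1]
Tree (level-order array): [48, 13, None, 7, 18, 1, 9, 16, 33, None, None, None, None, None, None, None, 38, None, 39]
Rule: An internal node has at least one child.
Per-node child counts:
  node 48: 1 child(ren)
  node 13: 2 child(ren)
  node 7: 2 child(ren)
  node 1: 0 child(ren)
  node 9: 0 child(ren)
  node 18: 2 child(ren)
  node 16: 0 child(ren)
  node 33: 1 child(ren)
  node 38: 1 child(ren)
  node 39: 0 child(ren)
Matching nodes: [48, 13, 7, 18, 33, 38]
Count of internal (non-leaf) nodes: 6


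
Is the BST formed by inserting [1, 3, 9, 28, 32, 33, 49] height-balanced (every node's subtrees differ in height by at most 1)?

Tree (level-order array): [1, None, 3, None, 9, None, 28, None, 32, None, 33, None, 49]
Definition: a tree is height-balanced if, at every node, |h(left) - h(right)| <= 1 (empty subtree has height -1).
Bottom-up per-node check:
  node 49: h_left=-1, h_right=-1, diff=0 [OK], height=0
  node 33: h_left=-1, h_right=0, diff=1 [OK], height=1
  node 32: h_left=-1, h_right=1, diff=2 [FAIL (|-1-1|=2 > 1)], height=2
  node 28: h_left=-1, h_right=2, diff=3 [FAIL (|-1-2|=3 > 1)], height=3
  node 9: h_left=-1, h_right=3, diff=4 [FAIL (|-1-3|=4 > 1)], height=4
  node 3: h_left=-1, h_right=4, diff=5 [FAIL (|-1-4|=5 > 1)], height=5
  node 1: h_left=-1, h_right=5, diff=6 [FAIL (|-1-5|=6 > 1)], height=6
Node 32 violates the condition: |-1 - 1| = 2 > 1.
Result: Not balanced


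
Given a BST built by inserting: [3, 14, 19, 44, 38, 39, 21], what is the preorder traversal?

Tree insertion order: [3, 14, 19, 44, 38, 39, 21]
Tree (level-order array): [3, None, 14, None, 19, None, 44, 38, None, 21, 39]
Preorder traversal: [3, 14, 19, 44, 38, 21, 39]


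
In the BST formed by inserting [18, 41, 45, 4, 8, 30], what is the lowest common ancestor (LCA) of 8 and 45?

Tree insertion order: [18, 41, 45, 4, 8, 30]
Tree (level-order array): [18, 4, 41, None, 8, 30, 45]
In a BST, the LCA of p=8, q=45 is the first node v on the
root-to-leaf path with p <= v <= q (go left if both < v, right if both > v).
Walk from root:
  at 18: 8 <= 18 <= 45, this is the LCA
LCA = 18


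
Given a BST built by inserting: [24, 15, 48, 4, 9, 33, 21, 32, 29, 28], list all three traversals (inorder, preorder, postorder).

Tree insertion order: [24, 15, 48, 4, 9, 33, 21, 32, 29, 28]
Tree (level-order array): [24, 15, 48, 4, 21, 33, None, None, 9, None, None, 32, None, None, None, 29, None, 28]
Inorder (L, root, R): [4, 9, 15, 21, 24, 28, 29, 32, 33, 48]
Preorder (root, L, R): [24, 15, 4, 9, 21, 48, 33, 32, 29, 28]
Postorder (L, R, root): [9, 4, 21, 15, 28, 29, 32, 33, 48, 24]


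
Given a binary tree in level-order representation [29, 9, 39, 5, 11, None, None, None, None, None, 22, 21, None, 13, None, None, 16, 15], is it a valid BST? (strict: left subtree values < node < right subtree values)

Level-order array: [29, 9, 39, 5, 11, None, None, None, None, None, 22, 21, None, 13, None, None, 16, 15]
Validate using subtree bounds (lo, hi): at each node, require lo < value < hi,
then recurse left with hi=value and right with lo=value.
Preorder trace (stopping at first violation):
  at node 29 with bounds (-inf, +inf): OK
  at node 9 with bounds (-inf, 29): OK
  at node 5 with bounds (-inf, 9): OK
  at node 11 with bounds (9, 29): OK
  at node 22 with bounds (11, 29): OK
  at node 21 with bounds (11, 22): OK
  at node 13 with bounds (11, 21): OK
  at node 16 with bounds (13, 21): OK
  at node 15 with bounds (13, 16): OK
  at node 39 with bounds (29, +inf): OK
No violation found at any node.
Result: Valid BST


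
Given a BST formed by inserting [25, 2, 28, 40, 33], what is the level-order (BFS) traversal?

Tree insertion order: [25, 2, 28, 40, 33]
Tree (level-order array): [25, 2, 28, None, None, None, 40, 33]
BFS from the root, enqueuing left then right child of each popped node:
  queue [25] -> pop 25, enqueue [2, 28], visited so far: [25]
  queue [2, 28] -> pop 2, enqueue [none], visited so far: [25, 2]
  queue [28] -> pop 28, enqueue [40], visited so far: [25, 2, 28]
  queue [40] -> pop 40, enqueue [33], visited so far: [25, 2, 28, 40]
  queue [33] -> pop 33, enqueue [none], visited so far: [25, 2, 28, 40, 33]
Result: [25, 2, 28, 40, 33]


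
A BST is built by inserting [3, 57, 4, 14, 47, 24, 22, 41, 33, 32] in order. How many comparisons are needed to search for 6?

Search path for 6: 3 -> 57 -> 4 -> 14
Found: False
Comparisons: 4


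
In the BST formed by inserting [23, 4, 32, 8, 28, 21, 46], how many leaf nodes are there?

Tree built from: [23, 4, 32, 8, 28, 21, 46]
Tree (level-order array): [23, 4, 32, None, 8, 28, 46, None, 21]
Rule: A leaf has 0 children.
Per-node child counts:
  node 23: 2 child(ren)
  node 4: 1 child(ren)
  node 8: 1 child(ren)
  node 21: 0 child(ren)
  node 32: 2 child(ren)
  node 28: 0 child(ren)
  node 46: 0 child(ren)
Matching nodes: [21, 28, 46]
Count of leaf nodes: 3


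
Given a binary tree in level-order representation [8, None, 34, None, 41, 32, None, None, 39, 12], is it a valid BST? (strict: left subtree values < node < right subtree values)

Level-order array: [8, None, 34, None, 41, 32, None, None, 39, 12]
Validate using subtree bounds (lo, hi): at each node, require lo < value < hi,
then recurse left with hi=value and right with lo=value.
Preorder trace (stopping at first violation):
  at node 8 with bounds (-inf, +inf): OK
  at node 34 with bounds (8, +inf): OK
  at node 41 with bounds (34, +inf): OK
  at node 32 with bounds (34, 41): VIOLATION
Node 32 violates its bound: not (34 < 32 < 41).
Result: Not a valid BST


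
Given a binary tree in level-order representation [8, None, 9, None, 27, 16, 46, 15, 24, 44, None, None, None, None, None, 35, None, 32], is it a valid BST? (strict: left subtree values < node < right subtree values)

Level-order array: [8, None, 9, None, 27, 16, 46, 15, 24, 44, None, None, None, None, None, 35, None, 32]
Validate using subtree bounds (lo, hi): at each node, require lo < value < hi,
then recurse left with hi=value and right with lo=value.
Preorder trace (stopping at first violation):
  at node 8 with bounds (-inf, +inf): OK
  at node 9 with bounds (8, +inf): OK
  at node 27 with bounds (9, +inf): OK
  at node 16 with bounds (9, 27): OK
  at node 15 with bounds (9, 16): OK
  at node 24 with bounds (16, 27): OK
  at node 46 with bounds (27, +inf): OK
  at node 44 with bounds (27, 46): OK
  at node 35 with bounds (27, 44): OK
  at node 32 with bounds (27, 35): OK
No violation found at any node.
Result: Valid BST


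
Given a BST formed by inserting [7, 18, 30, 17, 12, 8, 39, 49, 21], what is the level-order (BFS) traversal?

Tree insertion order: [7, 18, 30, 17, 12, 8, 39, 49, 21]
Tree (level-order array): [7, None, 18, 17, 30, 12, None, 21, 39, 8, None, None, None, None, 49]
BFS from the root, enqueuing left then right child of each popped node:
  queue [7] -> pop 7, enqueue [18], visited so far: [7]
  queue [18] -> pop 18, enqueue [17, 30], visited so far: [7, 18]
  queue [17, 30] -> pop 17, enqueue [12], visited so far: [7, 18, 17]
  queue [30, 12] -> pop 30, enqueue [21, 39], visited so far: [7, 18, 17, 30]
  queue [12, 21, 39] -> pop 12, enqueue [8], visited so far: [7, 18, 17, 30, 12]
  queue [21, 39, 8] -> pop 21, enqueue [none], visited so far: [7, 18, 17, 30, 12, 21]
  queue [39, 8] -> pop 39, enqueue [49], visited so far: [7, 18, 17, 30, 12, 21, 39]
  queue [8, 49] -> pop 8, enqueue [none], visited so far: [7, 18, 17, 30, 12, 21, 39, 8]
  queue [49] -> pop 49, enqueue [none], visited so far: [7, 18, 17, 30, 12, 21, 39, 8, 49]
Result: [7, 18, 17, 30, 12, 21, 39, 8, 49]


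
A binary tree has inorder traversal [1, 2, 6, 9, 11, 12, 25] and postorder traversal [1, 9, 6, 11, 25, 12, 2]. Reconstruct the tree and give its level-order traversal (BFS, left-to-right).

Inorder:   [1, 2, 6, 9, 11, 12, 25]
Postorder: [1, 9, 6, 11, 25, 12, 2]
Algorithm: postorder visits root last, so walk postorder right-to-left;
each value is the root of the current inorder slice — split it at that
value, recurse on the right subtree first, then the left.
Recursive splits:
  root=2; inorder splits into left=[1], right=[6, 9, 11, 12, 25]
  root=12; inorder splits into left=[6, 9, 11], right=[25]
  root=25; inorder splits into left=[], right=[]
  root=11; inorder splits into left=[6, 9], right=[]
  root=6; inorder splits into left=[], right=[9]
  root=9; inorder splits into left=[], right=[]
  root=1; inorder splits into left=[], right=[]
Reconstructed level-order: [2, 1, 12, 11, 25, 6, 9]


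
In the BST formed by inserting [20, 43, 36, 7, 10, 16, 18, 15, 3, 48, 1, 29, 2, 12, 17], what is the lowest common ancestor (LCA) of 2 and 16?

Tree insertion order: [20, 43, 36, 7, 10, 16, 18, 15, 3, 48, 1, 29, 2, 12, 17]
Tree (level-order array): [20, 7, 43, 3, 10, 36, 48, 1, None, None, 16, 29, None, None, None, None, 2, 15, 18, None, None, None, None, 12, None, 17]
In a BST, the LCA of p=2, q=16 is the first node v on the
root-to-leaf path with p <= v <= q (go left if both < v, right if both > v).
Walk from root:
  at 20: both 2 and 16 < 20, go left
  at 7: 2 <= 7 <= 16, this is the LCA
LCA = 7


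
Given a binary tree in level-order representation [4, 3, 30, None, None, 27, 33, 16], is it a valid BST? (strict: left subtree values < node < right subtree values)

Level-order array: [4, 3, 30, None, None, 27, 33, 16]
Validate using subtree bounds (lo, hi): at each node, require lo < value < hi,
then recurse left with hi=value and right with lo=value.
Preorder trace (stopping at first violation):
  at node 4 with bounds (-inf, +inf): OK
  at node 3 with bounds (-inf, 4): OK
  at node 30 with bounds (4, +inf): OK
  at node 27 with bounds (4, 30): OK
  at node 16 with bounds (4, 27): OK
  at node 33 with bounds (30, +inf): OK
No violation found at any node.
Result: Valid BST
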